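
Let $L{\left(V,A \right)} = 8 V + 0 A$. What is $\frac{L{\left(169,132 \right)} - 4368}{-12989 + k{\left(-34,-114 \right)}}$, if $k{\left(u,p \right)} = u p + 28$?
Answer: $\frac{3016}{9085} \approx 0.33198$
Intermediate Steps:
$k{\left(u,p \right)} = 28 + p u$ ($k{\left(u,p \right)} = p u + 28 = 28 + p u$)
$L{\left(V,A \right)} = 8 V$ ($L{\left(V,A \right)} = 8 V + 0 = 8 V$)
$\frac{L{\left(169,132 \right)} - 4368}{-12989 + k{\left(-34,-114 \right)}} = \frac{8 \cdot 169 - 4368}{-12989 + \left(28 - -3876\right)} = \frac{1352 - 4368}{-12989 + \left(28 + 3876\right)} = - \frac{3016}{-12989 + 3904} = - \frac{3016}{-9085} = \left(-3016\right) \left(- \frac{1}{9085}\right) = \frac{3016}{9085}$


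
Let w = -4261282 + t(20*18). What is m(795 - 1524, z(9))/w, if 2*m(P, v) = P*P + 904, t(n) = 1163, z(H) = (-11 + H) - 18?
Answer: -532345/8520238 ≈ -0.062480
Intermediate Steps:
z(H) = -29 + H
m(P, v) = 452 + P²/2 (m(P, v) = (P*P + 904)/2 = (P² + 904)/2 = (904 + P²)/2 = 452 + P²/2)
w = -4260119 (w = -4261282 + 1163 = -4260119)
m(795 - 1524, z(9))/w = (452 + (795 - 1524)²/2)/(-4260119) = (452 + (½)*(-729)²)*(-1/4260119) = (452 + (½)*531441)*(-1/4260119) = (452 + 531441/2)*(-1/4260119) = (532345/2)*(-1/4260119) = -532345/8520238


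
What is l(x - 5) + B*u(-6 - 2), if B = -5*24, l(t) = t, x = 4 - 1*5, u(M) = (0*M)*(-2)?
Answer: -6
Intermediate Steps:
u(M) = 0 (u(M) = 0*(-2) = 0)
x = -1 (x = 4 - 5 = -1)
B = -120
l(x - 5) + B*u(-6 - 2) = (-1 - 5) - 120*0 = -6 + 0 = -6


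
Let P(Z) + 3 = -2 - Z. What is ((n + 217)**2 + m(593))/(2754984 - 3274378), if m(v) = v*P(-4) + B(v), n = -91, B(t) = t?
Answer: -7938/259697 ≈ -0.030566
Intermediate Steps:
P(Z) = -5 - Z (P(Z) = -3 + (-2 - Z) = -5 - Z)
m(v) = 0 (m(v) = v*(-5 - 1*(-4)) + v = v*(-5 + 4) + v = v*(-1) + v = -v + v = 0)
((n + 217)**2 + m(593))/(2754984 - 3274378) = ((-91 + 217)**2 + 0)/(2754984 - 3274378) = (126**2 + 0)/(-519394) = (15876 + 0)*(-1/519394) = 15876*(-1/519394) = -7938/259697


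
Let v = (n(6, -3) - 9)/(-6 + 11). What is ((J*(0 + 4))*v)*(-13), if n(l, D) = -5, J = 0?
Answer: 0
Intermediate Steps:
v = -14/5 (v = (-5 - 9)/(-6 + 11) = -14/5 ≈ -2.8000)
((J*(0 + 4))*v)*(-13) = ((0*(0 + 4))*(-14/5))*(-13) = ((0*4)*(-14/5))*(-13) = (0*(-14/5))*(-13) = 0*(-13) = 0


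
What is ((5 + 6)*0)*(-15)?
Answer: 0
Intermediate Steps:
((5 + 6)*0)*(-15) = (11*0)*(-15) = 0*(-15) = 0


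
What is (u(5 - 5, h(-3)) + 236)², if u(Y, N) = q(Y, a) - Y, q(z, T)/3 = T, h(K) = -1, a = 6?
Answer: 64516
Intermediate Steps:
q(z, T) = 3*T
u(Y, N) = 18 - Y (u(Y, N) = 3*6 - Y = 18 - Y)
(u(5 - 5, h(-3)) + 236)² = ((18 - (5 - 5)) + 236)² = ((18 - 1*0) + 236)² = ((18 + 0) + 236)² = (18 + 236)² = 254² = 64516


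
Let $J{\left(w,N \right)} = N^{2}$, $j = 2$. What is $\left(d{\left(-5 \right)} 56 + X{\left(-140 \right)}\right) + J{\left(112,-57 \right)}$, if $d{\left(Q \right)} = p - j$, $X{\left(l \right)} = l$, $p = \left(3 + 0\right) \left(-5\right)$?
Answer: $2157$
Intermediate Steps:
$p = -15$ ($p = 3 \left(-5\right) = -15$)
$d{\left(Q \right)} = -17$ ($d{\left(Q \right)} = -15 - 2 = -17$)
$\left(d{\left(-5 \right)} 56 + X{\left(-140 \right)}\right) + J{\left(112,-57 \right)} = \left(\left(-17\right) 56 - 140\right) + \left(-57\right)^{2} = \left(-952 - 140\right) + 3249 = -1092 + 3249 = 2157$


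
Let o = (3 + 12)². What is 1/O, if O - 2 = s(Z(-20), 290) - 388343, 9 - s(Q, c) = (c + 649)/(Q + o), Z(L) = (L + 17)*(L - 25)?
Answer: -120/46600153 ≈ -2.5751e-6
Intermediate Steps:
Z(L) = (-25 + L)*(17 + L) (Z(L) = (17 + L)*(-25 + L) = (-25 + L)*(17 + L))
o = 225 (o = 15² = 225)
s(Q, c) = 9 - (649 + c)/(225 + Q) (s(Q, c) = 9 - (c + 649)/(Q + 225) = 9 - (649 + c)/(225 + Q))
O = -46600153/120 (O = 2 + ((1376 - 1*290 + 9*(-425 + (-20)² - 8*(-20)))/(225 + (-425 + (-20)² - 8*(-20))) - 388343) = 2 + ((1376 - 290 + 9*(-425 + 400 + 160))/(225 + (-425 + 400 + 160)) - 388343) = 2 + ((1376 - 290 + 9*135)/(225 + 135) - 388343) = 2 + ((1376 - 290 + 1215)/360 - 388343) = 2 + ((1/360)*2301 - 388343) = 2 + (767/120 - 388343) = 2 - 46600393/120 = -46600153/120 ≈ -3.8833e+5)
1/O = 1/(-46600153/120) = -120/46600153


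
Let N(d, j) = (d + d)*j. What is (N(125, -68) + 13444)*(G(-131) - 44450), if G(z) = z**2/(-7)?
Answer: 166781988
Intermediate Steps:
N(d, j) = 2*d*j (N(d, j) = (2*d)*j = 2*d*j)
G(z) = -z**2/7 (G(z) = z**2*(-1/7) = -z**2/7)
(N(125, -68) + 13444)*(G(-131) - 44450) = (2*125*(-68) + 13444)*(-1/7*(-131)**2 - 44450) = (-17000 + 13444)*(-1/7*17161 - 44450) = -3556*(-17161/7 - 44450) = -3556*(-328311/7) = 166781988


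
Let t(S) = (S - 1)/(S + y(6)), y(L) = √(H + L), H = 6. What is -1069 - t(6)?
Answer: -4281/4 + 5*√3/12 ≈ -1069.5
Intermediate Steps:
y(L) = √(6 + L)
t(S) = (-1 + S)/(S + 2*√3) (t(S) = (S - 1)/(S + √(6 + 6)) = (-1 + S)/(S + √12) = (-1 + S)/(S + 2*√3))
-1069 - t(6) = -1069 - (-1 + 6)/(6 + 2*√3) = -1069 - 5/(6 + 2*√3)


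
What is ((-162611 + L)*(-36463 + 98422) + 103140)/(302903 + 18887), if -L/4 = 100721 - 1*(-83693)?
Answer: -55779539913/321790 ≈ -1.7334e+5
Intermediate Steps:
L = -737656 (L = -4*(100721 - 1*(-83693)) = -4*(100721 + 83693) = -4*184414 = -737656)
((-162611 + L)*(-36463 + 98422) + 103140)/(302903 + 18887) = ((-162611 - 737656)*(-36463 + 98422) + 103140)/(302903 + 18887) = (-900267*61959 + 103140)/321790 = (-55779643053 + 103140)*(1/321790) = -55779539913*1/321790 = -55779539913/321790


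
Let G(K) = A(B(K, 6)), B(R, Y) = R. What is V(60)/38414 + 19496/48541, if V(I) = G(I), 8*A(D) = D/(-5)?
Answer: 1497693065/3729307948 ≈ 0.40160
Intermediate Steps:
A(D) = -D/40 (A(D) = (D/(-5))/8 = (D*(-1/5))/8 = (-D/5)/8 = -D/40)
G(K) = -K/40
V(I) = -I/40
V(60)/38414 + 19496/48541 = -1/40*60/38414 + 19496/48541 = -3/2*1/38414 + 19496*(1/48541) = -3/76828 + 19496/48541 = 1497693065/3729307948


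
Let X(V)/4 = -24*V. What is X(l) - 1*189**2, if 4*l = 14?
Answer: -36057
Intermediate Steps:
l = 7/2 (l = (1/4)*14 = 7/2 ≈ 3.5000)
X(V) = -96*V (X(V) = 4*(-24*V) = -96*V)
X(l) - 1*189**2 = -96*7/2 - 1*189**2 = -336 - 1*35721 = -336 - 35721 = -36057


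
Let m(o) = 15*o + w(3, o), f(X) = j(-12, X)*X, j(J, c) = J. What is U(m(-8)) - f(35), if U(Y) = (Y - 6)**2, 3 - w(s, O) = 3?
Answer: 16296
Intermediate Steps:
f(X) = -12*X
w(s, O) = 0 (w(s, O) = 3 - 1*3 = 3 - 3 = 0)
m(o) = 15*o (m(o) = 15*o + 0 = 15*o)
U(Y) = (-6 + Y)**2
U(m(-8)) - f(35) = (-6 + 15*(-8))**2 - (-12)*35 = (-6 - 120)**2 - 1*(-420) = (-126)**2 + 420 = 15876 + 420 = 16296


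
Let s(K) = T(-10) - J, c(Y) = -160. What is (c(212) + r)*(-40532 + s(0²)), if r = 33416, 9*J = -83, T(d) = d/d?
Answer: -12128330176/9 ≈ -1.3476e+9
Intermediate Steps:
T(d) = 1
J = -83/9 (J = (⅑)*(-83) = -83/9 ≈ -9.2222)
s(K) = 92/9 (s(K) = 1 - 1*(-83/9) = 1 + 83/9 = 92/9)
(c(212) + r)*(-40532 + s(0²)) = (-160 + 33416)*(-40532 + 92/9) = 33256*(-364696/9) = -12128330176/9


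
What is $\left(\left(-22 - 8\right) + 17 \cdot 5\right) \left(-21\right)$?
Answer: $-1155$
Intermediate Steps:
$\left(\left(-22 - 8\right) + 17 \cdot 5\right) \left(-21\right) = \left(\left(-22 - 8\right) + 85\right) \left(-21\right) = \left(-30 + 85\right) \left(-21\right) = 55 \left(-21\right) = -1155$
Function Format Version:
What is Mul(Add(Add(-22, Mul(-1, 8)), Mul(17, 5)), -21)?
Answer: -1155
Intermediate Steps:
Mul(Add(Add(-22, Mul(-1, 8)), Mul(17, 5)), -21) = Mul(Add(Add(-22, -8), 85), -21) = Mul(Add(-30, 85), -21) = Mul(55, -21) = -1155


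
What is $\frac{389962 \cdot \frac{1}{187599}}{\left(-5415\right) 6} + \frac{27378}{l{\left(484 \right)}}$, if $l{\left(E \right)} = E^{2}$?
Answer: $\frac{41695016105627}{356952939191640} \approx 0.11681$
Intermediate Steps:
$\frac{389962 \cdot \frac{1}{187599}}{\left(-5415\right) 6} + \frac{27378}{l{\left(484 \right)}} = \frac{389962 \cdot \frac{1}{187599}}{\left(-5415\right) 6} + \frac{27378}{484^{2}} = \frac{389962 \cdot \frac{1}{187599}}{-32490} + \frac{27378}{234256} = \frac{389962}{187599} \left(- \frac{1}{32490}\right) + 27378 \cdot \frac{1}{234256} = - \frac{194981}{3047545755} + \frac{13689}{117128} = \frac{41695016105627}{356952939191640}$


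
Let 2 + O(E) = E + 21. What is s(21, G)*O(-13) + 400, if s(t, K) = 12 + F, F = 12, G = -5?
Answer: 544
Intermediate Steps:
s(t, K) = 24 (s(t, K) = 12 + 12 = 24)
O(E) = 19 + E (O(E) = -2 + (E + 21) = -2 + (21 + E) = 19 + E)
s(21, G)*O(-13) + 400 = 24*(19 - 13) + 400 = 24*6 + 400 = 144 + 400 = 544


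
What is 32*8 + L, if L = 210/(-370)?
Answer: 9451/37 ≈ 255.43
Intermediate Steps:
L = -21/37 (L = 210*(-1/370) = -21/37 ≈ -0.56757)
32*8 + L = 32*8 - 21/37 = 256 - 21/37 = 9451/37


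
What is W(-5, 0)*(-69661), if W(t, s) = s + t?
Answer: 348305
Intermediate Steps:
W(-5, 0)*(-69661) = (0 - 5)*(-69661) = -5*(-69661) = 348305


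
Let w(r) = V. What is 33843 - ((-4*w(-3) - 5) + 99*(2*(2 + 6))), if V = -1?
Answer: 32260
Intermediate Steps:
w(r) = -1
33843 - ((-4*w(-3) - 5) + 99*(2*(2 + 6))) = 33843 - ((-4*(-1) - 5) + 99*(2*(2 + 6))) = 33843 - ((4 - 5) + 99*(2*8)) = 33843 - (-1 + 99*16) = 33843 - (-1 + 1584) = 33843 - 1*1583 = 33843 - 1583 = 32260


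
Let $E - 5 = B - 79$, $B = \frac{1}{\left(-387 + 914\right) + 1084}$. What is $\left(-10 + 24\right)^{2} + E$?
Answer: $\frac{196543}{1611} \approx 122.0$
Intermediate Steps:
$B = \frac{1}{1611}$ ($B = \frac{1}{527 + 1084} = \frac{1}{1611} \approx 0.00062073$)
$E = - \frac{119213}{1611}$ ($E = 5 + \left(\frac{1}{1611} - 79\right) = 5 - \frac{127268}{1611} = - \frac{119213}{1611} \approx -73.999$)
$\left(-10 + 24\right)^{2} + E = \left(-10 + 24\right)^{2} - \frac{119213}{1611} = 14^{2} - \frac{119213}{1611} = 196 - \frac{119213}{1611} = \frac{196543}{1611}$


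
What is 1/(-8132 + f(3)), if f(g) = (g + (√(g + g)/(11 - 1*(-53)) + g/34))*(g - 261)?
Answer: -1321171456/11796414639005 + 596496*√6/11796414639005 ≈ -0.00011187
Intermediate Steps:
f(g) = (-261 + g)*(35*g/34 + √2*√g/64) (f(g) = (g + (√(2*g)/(11 + 53) + g*(1/34)))*(-261 + g) = (g + ((√2*√g)/64 + g/34))*(-261 + g) = (g + ((√2*√g)*(1/64) + g/34))*(-261 + g) = (g + (√2*√g/64 + g/34))*(-261 + g) = (g + (g/34 + √2*√g/64))*(-261 + g) = (35*g/34 + √2*√g/64)*(-261 + g) = (-261 + g)*(35*g/34 + √2*√g/64))
1/(-8132 + f(3)) = 1/(-8132 + (-9135/34*3 + (35/34)*3² - 261*√2*√3/64 + √2*3^(3/2)/64)) = 1/(-8132 + (-27405/34 + (35/34)*9 - 261*√6/64 + √2*(3*√3)/64)) = 1/(-8132 + (-27405/34 + 315/34 - 261*√6/64 + 3*√6/64)) = 1/(-8132 + (-13545/17 - 129*√6/32)) = 1/(-151789/17 - 129*√6/32)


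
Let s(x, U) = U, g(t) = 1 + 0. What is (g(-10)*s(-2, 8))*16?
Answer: 128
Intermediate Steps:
g(t) = 1
(g(-10)*s(-2, 8))*16 = (1*8)*16 = 8*16 = 128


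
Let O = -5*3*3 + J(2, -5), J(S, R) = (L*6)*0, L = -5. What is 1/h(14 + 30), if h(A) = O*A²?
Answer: -1/87120 ≈ -1.1478e-5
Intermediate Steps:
J(S, R) = 0 (J(S, R) = -5*6*0 = -30*0 = 0)
O = -45 (O = -5*3*3 + 0 = -15*3 + 0 = -45 + 0 = -45)
h(A) = -45*A²
1/h(14 + 30) = 1/(-45*(14 + 30)²) = 1/(-45*44²) = 1/(-45*1936) = 1/(-87120) = -1/87120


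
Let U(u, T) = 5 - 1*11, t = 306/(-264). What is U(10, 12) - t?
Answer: -213/44 ≈ -4.8409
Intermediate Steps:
t = -51/44 (t = 306*(-1/264) = -51/44 ≈ -1.1591)
U(u, T) = -6 (U(u, T) = 5 - 11 = -6)
U(10, 12) - t = -6 - 1*(-51/44) = -6 + 51/44 = -213/44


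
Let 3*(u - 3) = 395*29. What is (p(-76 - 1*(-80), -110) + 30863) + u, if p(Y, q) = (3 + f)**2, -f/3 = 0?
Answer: 104080/3 ≈ 34693.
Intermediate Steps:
f = 0 (f = -3*0 = 0)
p(Y, q) = 9 (p(Y, q) = (3 + 0)**2 = 3**2 = 9)
u = 11464/3 (u = 3 + (395*29)/3 = 3 + (1/3)*11455 = 3 + 11455/3 = 11464/3 ≈ 3821.3)
(p(-76 - 1*(-80), -110) + 30863) + u = (9 + 30863) + 11464/3 = 30872 + 11464/3 = 104080/3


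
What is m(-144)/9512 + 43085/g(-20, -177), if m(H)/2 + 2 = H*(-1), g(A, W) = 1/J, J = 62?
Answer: 6352280131/2378 ≈ 2.6713e+6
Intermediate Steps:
g(A, W) = 1/62
m(H) = -4 - 2*H (m(H) = -4 + 2*(H*(-1)) = -4 + 2*(-H) = -4 - 2*H)
m(-144)/9512 + 43085/g(-20, -177) = (-4 - 2*(-144))/9512 + 43085/(1/62) = (-4 + 288)*(1/9512) + 43085*62 = 284*(1/9512) + 2671270 = 71/2378 + 2671270 = 6352280131/2378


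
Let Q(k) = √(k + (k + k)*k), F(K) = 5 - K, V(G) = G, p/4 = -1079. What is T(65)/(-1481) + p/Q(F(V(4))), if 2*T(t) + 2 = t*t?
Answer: -4223/2962 - 4316*√3/3 ≈ -2493.3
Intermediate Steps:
T(t) = -1 + t²/2 (T(t) = -1 + (t*t)/2 = -1 + t²/2)
p = -4316 (p = 4*(-1079) = -4316)
Q(k) = √(k + 2*k²) (Q(k) = √(k + (2*k)*k) = √(k + 2*k²))
T(65)/(-1481) + p/Q(F(V(4))) = (-1 + (½)*65²)/(-1481) - 4316*1/(√(1 + 2*(5 - 1*4))*√(5 - 1*4)) = (-1 + (½)*4225)*(-1/1481) - 4316*1/(√(1 + 2*(5 - 4))*√(5 - 4)) = (-1 + 4225/2)*(-1/1481) - 4316/√(1 + 2*1) = (4223/2)*(-1/1481) - 4316/√(1 + 2) = -4223/2962 - 4316*√3/3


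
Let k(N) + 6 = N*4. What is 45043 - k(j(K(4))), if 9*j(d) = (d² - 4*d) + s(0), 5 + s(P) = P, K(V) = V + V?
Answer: 45037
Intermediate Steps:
K(V) = 2*V
s(P) = -5 + P
j(d) = -5/9 - 4*d/9 + d²/9 (j(d) = ((d² - 4*d) + (-5 + 0))/9 = ((d² - 4*d) - 5)/9 = (-5 + d² - 4*d)/9 = -5/9 - 4*d/9 + d²/9)
k(N) = -6 + 4*N (k(N) = -6 + N*4 = -6 + 4*N)
45043 - k(j(K(4))) = 45043 - (-6 + 4*(-5/9 - 8*4/9 + (2*4)²/9)) = 45043 - (-6 + 4*(-5/9 - 4/9*8 + (⅑)*8²)) = 45043 - (-6 + 4*(-5/9 - 32/9 + (⅑)*64)) = 45043 - (-6 + 4*(-5/9 - 32/9 + 64/9)) = 45043 - (-6 + 4*3) = 45043 - (-6 + 12) = 45043 - 1*6 = 45043 - 6 = 45037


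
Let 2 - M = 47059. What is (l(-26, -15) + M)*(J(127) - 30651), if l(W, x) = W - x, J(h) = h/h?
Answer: 1442634200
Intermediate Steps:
M = -47057 (M = 2 - 1*47059 = 2 - 47059 = -47057)
J(h) = 1
(l(-26, -15) + M)*(J(127) - 30651) = ((-26 - 1*(-15)) - 47057)*(1 - 30651) = ((-26 + 15) - 47057)*(-30650) = (-11 - 47057)*(-30650) = -47068*(-30650) = 1442634200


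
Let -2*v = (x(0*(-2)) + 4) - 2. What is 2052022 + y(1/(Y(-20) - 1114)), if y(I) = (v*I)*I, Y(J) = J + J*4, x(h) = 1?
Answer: 6048523631021/2947592 ≈ 2.0520e+6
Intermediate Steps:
v = -3/2 (v = -((1 + 4) - 2)/2 = -(5 - 2)/2 = -1/2*3 = -3/2 ≈ -1.5000)
Y(J) = 5*J (Y(J) = J + 4*J = 5*J)
y(I) = -3*I**2/2 (y(I) = (-3*I/2)*I = -3*I**2/2)
2052022 + y(1/(Y(-20) - 1114)) = 2052022 - 3/(2*(5*(-20) - 1114)**2) = 2052022 - 3/(2*(-100 - 1114)**2) = 2052022 - 3*(1/(-1214))**2/2 = 2052022 - 3*(-1/1214)**2/2 = 2052022 - 3/2*1/1473796 = 2052022 - 3/2947592 = 6048523631021/2947592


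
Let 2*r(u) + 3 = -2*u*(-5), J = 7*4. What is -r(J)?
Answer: -277/2 ≈ -138.50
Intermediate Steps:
J = 28
r(u) = -3/2 + 5*u (r(u) = -3/2 + (-2*u*(-5))/2 = -3/2 + (10*u)/2 = -3/2 + 5*u)
-r(J) = -(-3/2 + 5*28) = -(-3/2 + 140) = -1*277/2 = -277/2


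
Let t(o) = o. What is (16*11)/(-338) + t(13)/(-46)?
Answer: -6245/7774 ≈ -0.80332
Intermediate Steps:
(16*11)/(-338) + t(13)/(-46) = (16*11)/(-338) + 13/(-46) = 176*(-1/338) + 13*(-1/46) = -88/169 - 13/46 = -6245/7774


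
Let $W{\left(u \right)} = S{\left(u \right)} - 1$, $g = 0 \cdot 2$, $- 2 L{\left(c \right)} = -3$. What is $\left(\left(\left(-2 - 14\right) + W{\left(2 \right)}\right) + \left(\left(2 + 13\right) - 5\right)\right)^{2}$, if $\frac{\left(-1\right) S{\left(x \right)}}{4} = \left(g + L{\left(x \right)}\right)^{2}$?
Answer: $256$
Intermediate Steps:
$L{\left(c \right)} = \frac{3}{2}$ ($L{\left(c \right)} = \left(- \frac{1}{2}\right) \left(-3\right) = \frac{3}{2}$)
$g = 0$
$S{\left(x \right)} = -9$ ($S{\left(x \right)} = - 4 \left(0 + \frac{3}{2}\right)^{2} = - 4 \left(\frac{3}{2}\right)^{2} = \left(-4\right) \frac{9}{4} = -9$)
$W{\left(u \right)} = -10$ ($W{\left(u \right)} = -9 - 1 = -10$)
$\left(\left(\left(-2 - 14\right) + W{\left(2 \right)}\right) + \left(\left(2 + 13\right) - 5\right)\right)^{2} = \left(\left(\left(-2 - 14\right) - 10\right) + \left(\left(2 + 13\right) - 5\right)\right)^{2} = \left(\left(-16 - 10\right) + \left(15 - 5\right)\right)^{2} = \left(-26 + 10\right)^{2} = \left(-16\right)^{2} = 256$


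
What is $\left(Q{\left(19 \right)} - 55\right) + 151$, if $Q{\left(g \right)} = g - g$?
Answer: $96$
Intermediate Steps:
$Q{\left(g \right)} = 0$
$\left(Q{\left(19 \right)} - 55\right) + 151 = \left(0 - 55\right) + 151 = -55 + 151 = 96$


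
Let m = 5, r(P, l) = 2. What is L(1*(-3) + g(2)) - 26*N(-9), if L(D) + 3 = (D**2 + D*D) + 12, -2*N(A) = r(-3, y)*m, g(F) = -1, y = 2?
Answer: 171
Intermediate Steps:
N(A) = -5
L(D) = 9 + 2*D**2 (L(D) = -3 + ((D**2 + D*D) + 12) = -3 + ((D**2 + D**2) + 12) = -3 + (2*D**2 + 12) = -3 + (12 + 2*D**2) = 9 + 2*D**2)
L(1*(-3) + g(2)) - 26*N(-9) = (9 + 2*(1*(-3) - 1)**2) - 26*(-5) = (9 + 2*(-3 - 1)**2) + 130 = (9 + 2*(-4)**2) + 130 = (9 + 2*16) + 130 = (9 + 32) + 130 = 41 + 130 = 171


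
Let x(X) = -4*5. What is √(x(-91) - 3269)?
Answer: I*√3289 ≈ 57.35*I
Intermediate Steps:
x(X) = -20
√(x(-91) - 3269) = √(-20 - 3269) = √(-3289) = I*√3289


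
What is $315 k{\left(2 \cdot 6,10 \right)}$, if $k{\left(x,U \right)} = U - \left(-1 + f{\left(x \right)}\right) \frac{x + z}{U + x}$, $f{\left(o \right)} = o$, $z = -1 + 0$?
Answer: $\frac{2835}{2} \approx 1417.5$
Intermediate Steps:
$z = -1$
$k{\left(x,U \right)} = U - \frac{\left(-1 + x\right)^{2}}{U + x}$ ($k{\left(x,U \right)} = U - \left(-1 + x\right) \frac{x - 1}{U + x} = U - \left(-1 + x\right) \frac{-1 + x}{U + x} = U - \frac{\left(-1 + x\right)^{2}}{U + x}$)
$315 k{\left(2 \cdot 6,10 \right)} = 315 \frac{-1 + 10^{2} - \left(2 \cdot 6\right)^{2} + 2 \cdot 2 \cdot 6 + 10 \cdot 2 \cdot 6}{10 + 2 \cdot 6} = 315 \frac{-1 + 100 - 12^{2} + 2 \cdot 12 + 10 \cdot 12}{10 + 12} = 315 \frac{-1 + 100 - 144 + 24 + 120}{22} = 315 \cdot \frac{1}{22} \cdot 99 = 315 \cdot \frac{9}{2} = \frac{2835}{2}$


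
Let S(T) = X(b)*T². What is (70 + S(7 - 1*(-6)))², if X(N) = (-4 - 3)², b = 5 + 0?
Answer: 69739201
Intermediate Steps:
b = 5
X(N) = 49 (X(N) = (-7)² = 49)
S(T) = 49*T²
(70 + S(7 - 1*(-6)))² = (70 + 49*(7 - 1*(-6))²)² = (70 + 49*(7 + 6)²)² = (70 + 49*13²)² = (70 + 49*169)² = (70 + 8281)² = 8351² = 69739201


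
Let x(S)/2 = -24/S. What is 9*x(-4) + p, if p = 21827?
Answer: 21935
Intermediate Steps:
x(S) = -48/S (x(S) = 2*(-24/S) = -48/S)
9*x(-4) + p = 9*(-48/(-4)) + 21827 = 9*(-48*(-1/4)) + 21827 = 9*12 + 21827 = 108 + 21827 = 21935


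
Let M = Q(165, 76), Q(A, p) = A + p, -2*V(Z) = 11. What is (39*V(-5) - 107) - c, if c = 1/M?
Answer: -154965/482 ≈ -321.50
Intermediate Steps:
V(Z) = -11/2 (V(Z) = -1/2*11 = -11/2)
M = 241 (M = 165 + 76 = 241)
c = 1/241 ≈ 0.0041494
(39*V(-5) - 107) - c = (39*(-11/2) - 107) - 1*1/241 = (-429/2 - 107) - 1/241 = -643/2 - 1/241 = -154965/482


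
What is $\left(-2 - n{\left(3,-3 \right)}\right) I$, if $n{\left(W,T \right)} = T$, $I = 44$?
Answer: $44$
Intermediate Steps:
$\left(-2 - n{\left(3,-3 \right)}\right) I = \left(-2 - -3\right) 44 = \left(-2 + 3\right) 44 = 1 \cdot 44 = 44$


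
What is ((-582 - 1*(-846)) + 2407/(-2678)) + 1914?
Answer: 5830277/2678 ≈ 2177.1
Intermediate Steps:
((-582 - 1*(-846)) + 2407/(-2678)) + 1914 = ((-582 + 846) + 2407*(-1/2678)) + 1914 = (264 - 2407/2678) + 1914 = 704585/2678 + 1914 = 5830277/2678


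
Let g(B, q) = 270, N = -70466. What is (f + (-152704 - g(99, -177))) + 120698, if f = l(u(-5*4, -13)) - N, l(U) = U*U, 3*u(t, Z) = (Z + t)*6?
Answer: 42546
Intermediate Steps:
u(t, Z) = 2*Z + 2*t (u(t, Z) = ((Z + t)*6)/3 = (6*Z + 6*t)/3 = 2*Z + 2*t)
l(U) = U**2
f = 74822 (f = (2*(-13) + 2*(-5*4))**2 - 1*(-70466) = (-26 + 2*(-20))**2 + 70466 = (-26 - 40)**2 + 70466 = (-66)**2 + 70466 = 4356 + 70466 = 74822)
(f + (-152704 - g(99, -177))) + 120698 = (74822 + (-152704 - 1*270)) + 120698 = (74822 + (-152704 - 270)) + 120698 = (74822 - 152974) + 120698 = -78152 + 120698 = 42546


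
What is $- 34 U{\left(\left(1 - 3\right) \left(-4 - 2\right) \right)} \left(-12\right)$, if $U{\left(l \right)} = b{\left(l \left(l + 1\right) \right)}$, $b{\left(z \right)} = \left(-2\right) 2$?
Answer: $-1632$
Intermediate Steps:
$b{\left(z \right)} = -4$
$U{\left(l \right)} = -4$
$- 34 U{\left(\left(1 - 3\right) \left(-4 - 2\right) \right)} \left(-12\right) = \left(-34\right) \left(-4\right) \left(-12\right) = 136 \left(-12\right) = -1632$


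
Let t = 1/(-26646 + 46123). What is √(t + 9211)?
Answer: 2*√873556343774/19477 ≈ 95.974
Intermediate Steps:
t = 1/19477 ≈ 5.1343e-5
√(t + 9211) = √(1/19477 + 9211) = √(179402648/19477) = 2*√873556343774/19477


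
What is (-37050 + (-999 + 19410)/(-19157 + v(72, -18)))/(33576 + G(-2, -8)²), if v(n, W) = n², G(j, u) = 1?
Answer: -517718061/469171421 ≈ -1.1035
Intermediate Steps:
(-37050 + (-999 + 19410)/(-19157 + v(72, -18)))/(33576 + G(-2, -8)²) = (-37050 + (-999 + 19410)/(-19157 + 72²))/(33576 + 1²) = (-37050 + 18411/(-19157 + 5184))/(33576 + 1) = (-37050 + 18411/(-13973))/33577 = (-37050 + 18411*(-1/13973))*(1/33577) = (-37050 - 18411/13973)*(1/33577) = -517718061/13973*1/33577 = -517718061/469171421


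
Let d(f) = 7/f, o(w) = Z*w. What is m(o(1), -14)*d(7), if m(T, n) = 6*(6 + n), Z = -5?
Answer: -48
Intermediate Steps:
o(w) = -5*w
m(T, n) = 36 + 6*n
m(o(1), -14)*d(7) = (36 + 6*(-14))*(7/7) = (36 - 84)*(7*(⅐)) = -48*1 = -48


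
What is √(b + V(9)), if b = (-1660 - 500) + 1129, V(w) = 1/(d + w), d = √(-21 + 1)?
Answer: √(-1031 + 1/(9 + 2*I*√5)) ≈ 0.0007 - 32.108*I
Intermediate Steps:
d = 2*I*√5 (d = √(-20) = 2*I*√5 ≈ 4.4721*I)
V(w) = 1/(w + 2*I*√5) (V(w) = 1/(2*I*√5 + w) = 1/(w + 2*I*√5))
b = -1031 (b = -2160 + 1129 = -1031)
√(b + V(9)) = √(-1031 + 1/(9 + 2*I*√5))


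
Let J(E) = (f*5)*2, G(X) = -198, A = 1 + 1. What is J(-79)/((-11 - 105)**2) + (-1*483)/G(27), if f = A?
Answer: 270967/111012 ≈ 2.4409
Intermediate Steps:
A = 2
f = 2
J(E) = 20 (J(E) = (2*5)*2 = 10*2 = 20)
J(-79)/((-11 - 105)**2) + (-1*483)/G(27) = 20/((-11 - 105)**2) - 1*483/(-198) = 20/((-116)**2) - 483*(-1/198) = 20/13456 + 161/66 = 20*(1/13456) + 161/66 = 5/3364 + 161/66 = 270967/111012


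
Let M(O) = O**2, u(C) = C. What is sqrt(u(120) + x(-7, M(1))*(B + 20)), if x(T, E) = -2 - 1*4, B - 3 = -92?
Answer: sqrt(534) ≈ 23.108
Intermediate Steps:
B = -89 (B = 3 - 92 = -89)
x(T, E) = -6 (x(T, E) = -2 - 4 = -6)
sqrt(u(120) + x(-7, M(1))*(B + 20)) = sqrt(120 - 6*(-89 + 20)) = sqrt(120 - 6*(-69)) = sqrt(120 + 414) = sqrt(534)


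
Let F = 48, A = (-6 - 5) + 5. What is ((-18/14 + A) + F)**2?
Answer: 81225/49 ≈ 1657.7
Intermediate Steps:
A = -6 (A = -11 + 5 = -6)
((-18/14 + A) + F)**2 = ((-18/14 - 6) + 48)**2 = ((-18*1/14 - 6) + 48)**2 = ((-9/7 - 6) + 48)**2 = (-51/7 + 48)**2 = (285/7)**2 = 81225/49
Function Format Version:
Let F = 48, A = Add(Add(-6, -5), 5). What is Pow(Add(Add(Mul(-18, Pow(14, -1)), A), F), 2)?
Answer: Rational(81225, 49) ≈ 1657.7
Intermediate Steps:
A = -6 (A = Add(-11, 5) = -6)
Pow(Add(Add(Mul(-18, Pow(14, -1)), A), F), 2) = Pow(Add(Add(Mul(-18, Pow(14, -1)), -6), 48), 2) = Pow(Add(Add(Mul(-18, Rational(1, 14)), -6), 48), 2) = Pow(Add(Add(Rational(-9, 7), -6), 48), 2) = Pow(Add(Rational(-51, 7), 48), 2) = Pow(Rational(285, 7), 2) = Rational(81225, 49)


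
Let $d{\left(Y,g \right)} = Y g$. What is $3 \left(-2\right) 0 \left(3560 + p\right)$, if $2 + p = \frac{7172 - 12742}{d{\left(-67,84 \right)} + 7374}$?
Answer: $0$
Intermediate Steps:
$p = - \frac{4531}{873}$ ($p = -2 + \frac{7172 - 12742}{\left(-67\right) 84 + 7374} = -2 - \frac{5570}{-5628 + 7374} = -2 - \frac{5570}{1746} = -2 - \frac{2785}{873} = - \frac{4531}{873} \approx -5.1901$)
$3 \left(-2\right) 0 \left(3560 + p\right) = 3 \left(-2\right) 0 \left(3560 - \frac{4531}{873}\right) = \left(-6\right) 0 \cdot \frac{3103349}{873} = 0 \cdot \frac{3103349}{873} = 0$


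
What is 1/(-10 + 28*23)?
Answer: 1/634 ≈ 0.0015773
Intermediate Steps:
1/(-10 + 28*23) = 1/(-10 + 644) = 1/634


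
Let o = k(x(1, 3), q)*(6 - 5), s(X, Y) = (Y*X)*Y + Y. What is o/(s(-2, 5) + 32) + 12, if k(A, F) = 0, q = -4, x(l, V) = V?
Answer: 12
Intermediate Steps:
s(X, Y) = Y + X*Y² (s(X, Y) = (X*Y)*Y + Y = X*Y² + Y = Y + X*Y²)
o = 0 (o = 0*(6 - 5) = 0*1 = 0)
o/(s(-2, 5) + 32) + 12 = 0/(5*(1 - 2*5) + 32) + 12 = 0/(5*(1 - 10) + 32) + 12 = 0/(5*(-9) + 32) + 12 = 0/(-45 + 32) + 12 = 0/(-13) + 12 = 0*(-1/13) + 12 = 0 + 12 = 12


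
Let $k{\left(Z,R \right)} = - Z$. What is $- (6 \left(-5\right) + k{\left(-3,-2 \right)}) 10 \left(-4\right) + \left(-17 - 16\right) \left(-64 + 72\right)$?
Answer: $-1344$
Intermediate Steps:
$- (6 \left(-5\right) + k{\left(-3,-2 \right)}) 10 \left(-4\right) + \left(-17 - 16\right) \left(-64 + 72\right) = - (6 \left(-5\right) - -3) 10 \left(-4\right) + \left(-17 - 16\right) \left(-64 + 72\right) = - (-30 + 3) \left(-40\right) - 264 = \left(-1\right) \left(-27\right) \left(-40\right) - 264 = 27 \left(-40\right) - 264 = -1080 - 264 = -1344$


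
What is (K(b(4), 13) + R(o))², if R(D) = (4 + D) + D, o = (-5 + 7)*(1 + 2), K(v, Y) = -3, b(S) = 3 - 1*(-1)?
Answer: 169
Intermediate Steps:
b(S) = 4 (b(S) = 3 + 1 = 4)
o = 6 (o = 2*3 = 6)
R(D) = 4 + 2*D
(K(b(4), 13) + R(o))² = (-3 + (4 + 2*6))² = (-3 + (4 + 12))² = (-3 + 16)² = 13² = 169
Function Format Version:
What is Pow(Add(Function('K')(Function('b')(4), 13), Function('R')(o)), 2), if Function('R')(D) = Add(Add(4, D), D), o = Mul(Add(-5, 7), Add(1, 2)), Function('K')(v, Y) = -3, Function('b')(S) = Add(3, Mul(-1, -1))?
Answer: 169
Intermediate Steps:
Function('b')(S) = 4 (Function('b')(S) = Add(3, 1) = 4)
o = 6 (o = Mul(2, 3) = 6)
Function('R')(D) = Add(4, Mul(2, D))
Pow(Add(Function('K')(Function('b')(4), 13), Function('R')(o)), 2) = Pow(Add(-3, Add(4, Mul(2, 6))), 2) = Pow(Add(-3, Add(4, 12)), 2) = Pow(Add(-3, 16), 2) = Pow(13, 2) = 169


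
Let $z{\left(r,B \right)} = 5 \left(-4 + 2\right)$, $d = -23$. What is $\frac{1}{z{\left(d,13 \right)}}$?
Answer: $- \frac{1}{10} \approx -0.1$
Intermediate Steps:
$z{\left(r,B \right)} = -10$ ($z{\left(r,B \right)} = 5 \left(-2\right) = -10$)
$\frac{1}{z{\left(d,13 \right)}} = \frac{1}{-10} = - \frac{1}{10}$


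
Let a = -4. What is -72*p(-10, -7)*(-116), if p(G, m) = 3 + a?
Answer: -8352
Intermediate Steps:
p(G, m) = -1 (p(G, m) = 3 - 4 = -1)
-72*p(-10, -7)*(-116) = -72*(-1)*(-116) = 72*(-116) = -8352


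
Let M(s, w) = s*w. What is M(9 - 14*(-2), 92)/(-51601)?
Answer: -3404/51601 ≈ -0.065968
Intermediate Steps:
M(9 - 14*(-2), 92)/(-51601) = ((9 - 14*(-2))*92)/(-51601) = ((9 + 28)*92)*(-1/51601) = (37*92)*(-1/51601) = 3404*(-1/51601) = -3404/51601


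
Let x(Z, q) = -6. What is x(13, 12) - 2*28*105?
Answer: -5886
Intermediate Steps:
x(13, 12) - 2*28*105 = -6 - 2*28*105 = -6 - 56*105 = -6 - 5880 = -5886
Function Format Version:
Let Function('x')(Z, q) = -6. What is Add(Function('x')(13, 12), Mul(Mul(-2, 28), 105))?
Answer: -5886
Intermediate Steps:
Add(Function('x')(13, 12), Mul(Mul(-2, 28), 105)) = Add(-6, Mul(Mul(-2, 28), 105)) = Add(-6, Mul(-56, 105)) = Add(-6, -5880) = -5886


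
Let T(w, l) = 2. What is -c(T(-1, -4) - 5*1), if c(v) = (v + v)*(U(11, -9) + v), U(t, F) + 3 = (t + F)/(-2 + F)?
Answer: -408/11 ≈ -37.091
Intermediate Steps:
U(t, F) = -3 + (F + t)/(-2 + F) (U(t, F) = -3 + (t + F)/(-2 + F) = -3 + (F + t)/(-2 + F))
c(v) = 2*v*(-35/11 + v) (c(v) = (v + v)*((6 + 11 - 2*(-9))/(-2 - 9) + v) = (2*v)*((6 + 11 + 18)/(-11) + v) = (2*v)*(-1/11*35 + v) = (2*v)*(-35/11 + v) = 2*v*(-35/11 + v))
-c(T(-1, -4) - 5*1) = -2*(2 - 5*1)*(-35 + 11*(2 - 5*1))/11 = -2*(2 - 5)*(-35 + 11*(2 - 5))/11 = -2*(-3)*(-35 + 11*(-3))/11 = -2*(-3)*(-35 - 33)/11 = -2*(-3)*(-68)/11 = -1*408/11 = -408/11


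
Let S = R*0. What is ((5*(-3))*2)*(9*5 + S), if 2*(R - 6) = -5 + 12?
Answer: -1350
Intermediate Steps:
R = 19/2 (R = 6 + (-5 + 12)/2 = 6 + (1/2)*7 = 6 + 7/2 = 19/2 ≈ 9.5000)
S = 0 (S = (19/2)*0 = 0)
((5*(-3))*2)*(9*5 + S) = ((5*(-3))*2)*(9*5 + 0) = (-15*2)*(45 + 0) = -30*45 = -1350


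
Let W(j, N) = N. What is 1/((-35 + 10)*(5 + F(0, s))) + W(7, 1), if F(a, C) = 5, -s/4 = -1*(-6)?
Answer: 249/250 ≈ 0.99600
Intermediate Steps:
s = -24 (s = -(-4)*(-6) = -4*6 = -24)
1/((-35 + 10)*(5 + F(0, s))) + W(7, 1) = 1/((-35 + 10)*(5 + 5)) + 1 = 1/(-25*10) + 1 = -1/25*⅒ + 1 = -1/250 + 1 = 249/250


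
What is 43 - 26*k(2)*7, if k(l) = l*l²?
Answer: -1413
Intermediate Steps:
k(l) = l³
43 - 26*k(2)*7 = 43 - 26*2³*7 = 43 - 208*7 = 43 - 26*56 = 43 - 1456 = -1413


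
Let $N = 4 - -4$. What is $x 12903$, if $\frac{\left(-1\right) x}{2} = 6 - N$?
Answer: $51612$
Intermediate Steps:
$N = 8$ ($N = 4 + 4 = 8$)
$x = 4$ ($x = - 2 \left(6 - 8\right) = \left(-2\right) \left(-2\right) = 4$)
$x 12903 = 4 \cdot 12903 = 51612$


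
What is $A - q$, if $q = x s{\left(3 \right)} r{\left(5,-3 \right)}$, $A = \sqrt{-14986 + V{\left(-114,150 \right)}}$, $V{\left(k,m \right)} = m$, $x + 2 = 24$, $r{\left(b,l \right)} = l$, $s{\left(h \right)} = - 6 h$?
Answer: $-1188 + 2 i \sqrt{3709} \approx -1188.0 + 121.8 i$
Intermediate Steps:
$x = 22$ ($x = -2 + 24 = 22$)
$A = 2 i \sqrt{3709}$ ($A = \sqrt{-14986 + 150} = \sqrt{-14836} = 2 i \sqrt{3709} \approx 121.8 i$)
$q = 1188$ ($q = 22 \left(\left(-6\right) 3\right) \left(-3\right) = 22 \left(-18\right) \left(-3\right) = \left(-396\right) \left(-3\right) = 1188$)
$A - q = 2 i \sqrt{3709} - 1188 = -1188 + 2 i \sqrt{3709}$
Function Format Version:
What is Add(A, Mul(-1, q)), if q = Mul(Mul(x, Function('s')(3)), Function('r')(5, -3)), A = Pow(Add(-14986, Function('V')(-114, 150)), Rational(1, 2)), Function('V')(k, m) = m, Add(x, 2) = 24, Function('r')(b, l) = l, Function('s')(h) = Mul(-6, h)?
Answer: Add(-1188, Mul(2, I, Pow(3709, Rational(1, 2)))) ≈ Add(-1188.0, Mul(121.80, I))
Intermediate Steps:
x = 22 (x = Add(-2, 24) = 22)
A = Mul(2, I, Pow(3709, Rational(1, 2))) (A = Pow(Add(-14986, 150), Rational(1, 2)) = Pow(-14836, Rational(1, 2)) = Mul(2, I, Pow(3709, Rational(1, 2))) ≈ Mul(121.80, I))
q = 1188 (q = Mul(Mul(22, Mul(-6, 3)), -3) = Mul(Mul(22, -18), -3) = Mul(-396, -3) = 1188)
Add(A, Mul(-1, q)) = Add(Mul(2, I, Pow(3709, Rational(1, 2))), Mul(-1, 1188)) = Add(Mul(2, I, Pow(3709, Rational(1, 2))), -1188) = Add(-1188, Mul(2, I, Pow(3709, Rational(1, 2))))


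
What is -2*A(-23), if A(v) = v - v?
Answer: 0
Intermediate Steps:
A(v) = 0
-2*A(-23) = -2*0 = 0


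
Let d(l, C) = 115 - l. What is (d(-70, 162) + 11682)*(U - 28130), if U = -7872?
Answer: -427235734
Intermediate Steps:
(d(-70, 162) + 11682)*(U - 28130) = ((115 - 1*(-70)) + 11682)*(-7872 - 28130) = ((115 + 70) + 11682)*(-36002) = (185 + 11682)*(-36002) = 11867*(-36002) = -427235734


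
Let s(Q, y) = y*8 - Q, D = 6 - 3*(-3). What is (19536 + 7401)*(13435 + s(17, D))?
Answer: 364673106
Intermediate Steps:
D = 15 (D = 6 + 9 = 15)
s(Q, y) = -Q + 8*y (s(Q, y) = 8*y - Q = -Q + 8*y)
(19536 + 7401)*(13435 + s(17, D)) = (19536 + 7401)*(13435 + (-1*17 + 8*15)) = 26937*(13435 + (-17 + 120)) = 26937*(13435 + 103) = 26937*13538 = 364673106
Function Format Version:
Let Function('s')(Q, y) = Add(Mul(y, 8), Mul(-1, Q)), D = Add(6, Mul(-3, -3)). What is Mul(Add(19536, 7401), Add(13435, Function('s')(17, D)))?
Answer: 364673106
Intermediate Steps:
D = 15 (D = Add(6, 9) = 15)
Function('s')(Q, y) = Add(Mul(-1, Q), Mul(8, y)) (Function('s')(Q, y) = Add(Mul(8, y), Mul(-1, Q)) = Add(Mul(-1, Q), Mul(8, y)))
Mul(Add(19536, 7401), Add(13435, Function('s')(17, D))) = Mul(Add(19536, 7401), Add(13435, Add(Mul(-1, 17), Mul(8, 15)))) = Mul(26937, Add(13435, Add(-17, 120))) = Mul(26937, Add(13435, 103)) = Mul(26937, 13538) = 364673106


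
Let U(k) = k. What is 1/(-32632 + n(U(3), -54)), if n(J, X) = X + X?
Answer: -1/32740 ≈ -3.0544e-5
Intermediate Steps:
n(J, X) = 2*X
1/(-32632 + n(U(3), -54)) = 1/(-32632 + 2*(-54)) = 1/(-32632 - 108) = 1/(-32740) = -1/32740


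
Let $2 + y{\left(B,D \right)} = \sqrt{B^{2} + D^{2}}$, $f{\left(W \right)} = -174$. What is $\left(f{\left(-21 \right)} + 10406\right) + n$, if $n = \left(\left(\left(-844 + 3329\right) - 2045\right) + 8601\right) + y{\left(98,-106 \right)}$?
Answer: $19271 + 2 \sqrt{5210} \approx 19415.0$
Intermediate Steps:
$y{\left(B,D \right)} = -2 + \sqrt{B^{2} + D^{2}}$
$n = 9039 + 2 \sqrt{5210}$ ($n = \left(\left(\left(-844 + 3329\right) - 2045\right) + 8601\right) - \left(2 - \sqrt{98^{2} + \left(-106\right)^{2}}\right) = \left(\left(2485 - 2045\right) + 8601\right) - \left(2 - \sqrt{9604 + 11236}\right) = \left(440 + 8601\right) - \left(2 - \sqrt{20840}\right) = 9041 - \left(2 - 2 \sqrt{5210}\right) = 9039 + 2 \sqrt{5210} \approx 9183.4$)
$\left(f{\left(-21 \right)} + 10406\right) + n = \left(-174 + 10406\right) + \left(9039 + 2 \sqrt{5210}\right) = 10232 + \left(9039 + 2 \sqrt{5210}\right) = 19271 + 2 \sqrt{5210}$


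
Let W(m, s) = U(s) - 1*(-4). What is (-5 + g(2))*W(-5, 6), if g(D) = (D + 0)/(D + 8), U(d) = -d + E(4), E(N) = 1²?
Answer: 24/5 ≈ 4.8000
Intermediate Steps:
E(N) = 1
U(d) = 1 - d (U(d) = -d + 1 = 1 - d)
g(D) = D/(8 + D)
W(m, s) = 5 - s (W(m, s) = (1 - s) - 1*(-4) = (1 - s) + 4 = 5 - s)
(-5 + g(2))*W(-5, 6) = (-5 + 2/(8 + 2))*(5 - 1*6) = (-5 + 2/10)*(5 - 6) = (-5 + 2*(⅒))*(-1) = (-5 + ⅕)*(-1) = -24/5*(-1) = 24/5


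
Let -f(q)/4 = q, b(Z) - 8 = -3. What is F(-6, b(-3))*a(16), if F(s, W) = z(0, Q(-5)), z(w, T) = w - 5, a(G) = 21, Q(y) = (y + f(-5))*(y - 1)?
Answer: -105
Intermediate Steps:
b(Z) = 5 (b(Z) = 8 - 3 = 5)
f(q) = -4*q
Q(y) = (-1 + y)*(20 + y) (Q(y) = (y - 4*(-5))*(y - 1) = (y + 20)*(-1 + y) = (20 + y)*(-1 + y) = (-1 + y)*(20 + y))
z(w, T) = -5 + w
F(s, W) = -5 (F(s, W) = -5 + 0 = -5)
F(-6, b(-3))*a(16) = -5*21 = -105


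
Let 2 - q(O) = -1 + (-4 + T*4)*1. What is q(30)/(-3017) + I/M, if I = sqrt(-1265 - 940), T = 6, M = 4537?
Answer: 17/3017 + 21*I*sqrt(5)/4537 ≈ 0.0056347 + 0.01035*I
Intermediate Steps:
I = 21*I*sqrt(5) (I = sqrt(-2205) = 21*I*sqrt(5) ≈ 46.957*I)
q(O) = -17 (q(O) = 2 - (-1 + (-4 + 6*4)*1) = 2 - (-1 + (-4 + 24)*1) = 2 - (-1 + 20*1) = 2 - (-1 + 20) = 2 - 1*19 = 2 - 19 = -17)
q(30)/(-3017) + I/M = -17/(-3017) + (21*I*sqrt(5))/4537 = -17*(-1/3017) + (21*I*sqrt(5))*(1/4537) = 17/3017 + 21*I*sqrt(5)/4537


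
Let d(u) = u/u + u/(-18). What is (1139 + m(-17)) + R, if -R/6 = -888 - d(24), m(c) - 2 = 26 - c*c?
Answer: 6204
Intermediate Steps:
d(u) = 1 - u/18 (d(u) = 1 + u*(-1/18) = 1 - u/18)
m(c) = 28 - c**2 (m(c) = 2 + (26 - c*c) = 2 + (26 - c**2) = 28 - c**2)
R = 5326 (R = -6*(-888 - (1 - 1/18*24)) = -6*(-888 - (1 - 4/3)) = -6*(-888 - 1*(-1/3)) = -6*(-888 + 1/3) = -6*(-2663/3) = 5326)
(1139 + m(-17)) + R = (1139 + (28 - 1*(-17)**2)) + 5326 = (1139 + (28 - 1*289)) + 5326 = (1139 + (28 - 289)) + 5326 = (1139 - 261) + 5326 = 878 + 5326 = 6204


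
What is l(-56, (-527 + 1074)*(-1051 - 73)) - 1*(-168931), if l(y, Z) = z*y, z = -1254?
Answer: 239155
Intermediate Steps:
l(y, Z) = -1254*y
l(-56, (-527 + 1074)*(-1051 - 73)) - 1*(-168931) = -1254*(-56) - 1*(-168931) = 70224 + 168931 = 239155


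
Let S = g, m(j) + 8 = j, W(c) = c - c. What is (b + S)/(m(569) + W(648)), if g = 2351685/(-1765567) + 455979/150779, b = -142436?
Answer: -2230441050569510/8784944080869 ≈ -253.89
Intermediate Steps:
W(c) = 0
m(j) = -8 + j
g = 450476762478/266210426693 (g = 2351685*(-1/1765567) + 455979*(1/150779) = -2351685/1765567 + 455979/150779 = 450476762478/266210426693 ≈ 1.6922)
S = 450476762478/266210426693 ≈ 1.6922
(b + S)/(m(569) + W(648)) = (-142436 + 450476762478/266210426693)/((-8 + 569) + 0) = -37917497859681670/(266210426693*(561 + 0)) = -37917497859681670/266210426693/561 = -37917497859681670/266210426693*1/561 = -2230441050569510/8784944080869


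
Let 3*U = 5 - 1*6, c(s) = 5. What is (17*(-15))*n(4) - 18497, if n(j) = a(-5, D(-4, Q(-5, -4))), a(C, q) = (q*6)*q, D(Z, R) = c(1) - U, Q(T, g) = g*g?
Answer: -62017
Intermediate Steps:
Q(T, g) = g**2
U = -1/3 (U = (5 - 1*6)/3 = (5 - 6)/3 = (1/3)*(-1) = -1/3 ≈ -0.33333)
D(Z, R) = 16/3 (D(Z, R) = 5 - 1*(-1/3) = 5 + 1/3 = 16/3)
a(C, q) = 6*q**2 (a(C, q) = (6*q)*q = 6*q**2)
n(j) = 512/3 (n(j) = 6*(16/3)**2 = 6*(256/9) = 512/3)
(17*(-15))*n(4) - 18497 = (17*(-15))*(512/3) - 18497 = -255*512/3 - 18497 = -43520 - 18497 = -62017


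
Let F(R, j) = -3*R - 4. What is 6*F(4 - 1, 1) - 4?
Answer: -82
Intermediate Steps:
F(R, j) = -4 - 3*R
6*F(4 - 1, 1) - 4 = 6*(-4 - 3*(4 - 1)) - 4 = 6*(-4 - 3*3) - 4 = 6*(-4 - 9) - 4 = 6*(-13) - 4 = -78 - 4 = -82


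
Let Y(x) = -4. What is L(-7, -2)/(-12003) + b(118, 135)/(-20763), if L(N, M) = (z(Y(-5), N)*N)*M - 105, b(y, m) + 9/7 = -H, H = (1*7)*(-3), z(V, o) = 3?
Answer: 833341/193836447 ≈ 0.0042992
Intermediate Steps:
H = -21 (H = 7*(-3) = -21)
b(y, m) = 138/7 (b(y, m) = -9/7 - 1*(-21) = -9/7 + 21 = 138/7)
L(N, M) = -105 + 3*M*N (L(N, M) = (3*N)*M - 105 = 3*M*N - 105 = -105 + 3*M*N)
L(-7, -2)/(-12003) + b(118, 135)/(-20763) = (-105 + 3*(-2)*(-7))/(-12003) + (138/7)/(-20763) = (-105 + 42)*(-1/12003) + (138/7)*(-1/20763) = -63*(-1/12003) - 46/48447 = 21/4001 - 46/48447 = 833341/193836447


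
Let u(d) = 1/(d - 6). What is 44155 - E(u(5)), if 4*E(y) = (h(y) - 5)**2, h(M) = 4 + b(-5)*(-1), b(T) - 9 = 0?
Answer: 44130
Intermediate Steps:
u(d) = 1/(-6 + d)
b(T) = 9 (b(T) = 9 + 0 = 9)
h(M) = -5 (h(M) = 4 + 9*(-1) = 4 - 9 = -5)
E(y) = 25 (E(y) = (-5 - 5)**2/4 = (1/4)*(-10)**2 = (1/4)*100 = 25)
44155 - E(u(5)) = 44155 - 1*25 = 44155 - 25 = 44130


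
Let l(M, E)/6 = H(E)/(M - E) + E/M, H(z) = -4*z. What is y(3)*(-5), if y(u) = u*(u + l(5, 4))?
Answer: 1323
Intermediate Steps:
l(M, E) = -24*E/(M - E) + 6*E/M (l(M, E) = 6*((-4*E)/(M - E) + E/M) = 6*(-4*E/(M - E) + E/M) = 6*(E/M - 4*E/(M - E)) = -24*E/(M - E) + 6*E/M)
y(u) = u*(-456/5 + u) (y(u) = u*(u + 6*4*(4 + 3*5)/(5*(4 - 1*5))) = u*(u + 6*4*(1/5)*(4 + 15)/(4 - 5)) = u*(u + 6*4*(1/5)*19/(-1)) = u*(u + 6*4*(1/5)*(-1)*19) = u*(u - 456/5) = u*(-456/5 + u))
y(3)*(-5) = ((1/5)*3*(-456 + 5*3))*(-5) = ((1/5)*3*(-456 + 15))*(-5) = ((1/5)*3*(-441))*(-5) = -1323/5*(-5) = 1323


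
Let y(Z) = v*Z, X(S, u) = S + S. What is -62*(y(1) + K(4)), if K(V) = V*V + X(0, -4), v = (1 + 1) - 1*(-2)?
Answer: -1240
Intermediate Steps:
X(S, u) = 2*S
v = 4 (v = 2 + 2 = 4)
y(Z) = 4*Z
K(V) = V² (K(V) = V*V + 2*0 = V² + 0 = V²)
-62*(y(1) + K(4)) = -62*(4*1 + 4²) = -62*(4 + 16) = -62*20 = -1240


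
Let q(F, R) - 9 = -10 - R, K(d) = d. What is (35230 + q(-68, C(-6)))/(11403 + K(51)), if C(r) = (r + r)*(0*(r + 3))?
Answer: 11743/3818 ≈ 3.0757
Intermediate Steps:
C(r) = 0 (C(r) = (2*r)*(0*(3 + r)) = (2*r)*0 = 0)
q(F, R) = -1 - R (q(F, R) = 9 + (-10 - R) = -1 - R)
(35230 + q(-68, C(-6)))/(11403 + K(51)) = (35230 + (-1 - 1*0))/(11403 + 51) = (35230 + (-1 + 0))/11454 = (35230 - 1)*(1/11454) = 35229*(1/11454) = 11743/3818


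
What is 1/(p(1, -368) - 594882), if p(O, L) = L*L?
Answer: -1/459458 ≈ -2.1765e-6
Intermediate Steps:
p(O, L) = L²
1/(p(1, -368) - 594882) = 1/((-368)² - 594882) = 1/(135424 - 594882) = 1/(-459458) = -1/459458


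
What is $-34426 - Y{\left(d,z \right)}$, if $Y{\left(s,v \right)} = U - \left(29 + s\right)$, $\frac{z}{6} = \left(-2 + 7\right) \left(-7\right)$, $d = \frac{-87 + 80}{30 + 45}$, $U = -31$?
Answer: $- \frac{2577457}{75} \approx -34366.0$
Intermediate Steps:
$d = - \frac{7}{75} \approx -0.093333$
$z = -210$ ($z = 6 \left(-2 + 7\right) \left(-7\right) = 6 \cdot 5 \left(-7\right) = 6 \left(-35\right) = -210$)
$Y{\left(s,v \right)} = -60 - s$ ($Y{\left(s,v \right)} = -31 - \left(29 + s\right) = -60 - s$)
$-34426 - Y{\left(d,z \right)} = -34426 - \left(-60 - - \frac{7}{75}\right) = -34426 - \left(-60 + \frac{7}{75}\right) = -34426 - - \frac{4493}{75} = -34426 + \frac{4493}{75} = - \frac{2577457}{75}$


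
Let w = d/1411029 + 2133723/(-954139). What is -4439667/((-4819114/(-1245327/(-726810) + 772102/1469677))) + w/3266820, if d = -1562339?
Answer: 914522450697732605367747755489567/443406417449776583927949264007260 ≈ 2.0625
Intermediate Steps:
w = -4501433602088/1346317799031 (w = -1562339/1411029 + 2133723/(-954139) = -1562339*1/1411029 + 2133723*(-1/954139) = -1562339/1411029 - 2133723/954139 = -4501433602088/1346317799031 ≈ -3.3435)
-4439667/((-4819114/(-1245327/(-726810) + 772102/1469677))) + w/3266820 = -4439667/((-4819114/(-1245327/(-726810) + 772102/1469677))) - 4501433602088/1346317799031/3266820 = -4439667/((-4819114/(-1245327*(-1/726810) + 772102*(1/1469677)))) - 4501433602088/1346317799031*1/3266820 = -4439667/((-4819114/(415109/242270 + 772102/1469677))) - 1125358400522/1099544478057612855 = -4439667/((-4819114/797133301333/356058646790)) - 1125358400522/1099544478057612855 = -4439667/((-4819114*356058646790/797133301333)) - 1125358400522/1099544478057612855 = -4439667/(-1715887209566744060/797133301333) - 1125358400522/1099544478057612855 = -4439667*(-797133301333/1715887209566744060) - 1125358400522/1099544478057612855 = 4158644433054261/2016318695143060 - 1125358400522/1099544478057612855 = 914522450697732605367747755489567/443406417449776583927949264007260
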